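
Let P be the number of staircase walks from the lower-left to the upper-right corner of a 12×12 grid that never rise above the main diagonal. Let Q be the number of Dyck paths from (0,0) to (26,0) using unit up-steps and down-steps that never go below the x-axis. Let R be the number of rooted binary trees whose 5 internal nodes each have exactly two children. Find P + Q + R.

950954

Monotone paths in an n×n grid that stay weakly below the diagonal are counted by C_n; here n = 12. So P = C_12 = 208012.
Dyck paths of semilength n (length 2n) are counted by C_n; here n = 13. So Q = C_13 = 742900.
Full binary trees with n internal nodes are counted by C_n; here n = 5. So R = C_5 = 42.
P + Q + R = 208012 + 742900 + 42 = 950954.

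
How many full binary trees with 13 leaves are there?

A full binary tree with L leaves has L−1 internal nodes and is counted by C_{L−1}; L = 13 gives C_12.
C_12 = C(24,12)/13 = 2704156/13 = 208012.

208012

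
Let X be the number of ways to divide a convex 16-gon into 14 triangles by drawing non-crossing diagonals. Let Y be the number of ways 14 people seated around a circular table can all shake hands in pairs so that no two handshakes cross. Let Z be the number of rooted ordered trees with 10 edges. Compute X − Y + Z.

2690807

The number of triangulations of a 16-gon is the Catalan number C_14 (index = sides − 2). So X = C_14 = 2674440.
With 14 = 2·7 people, non-crossing handshake pairings are non-crossing perfect matchings on a circle, counted by C_7. So Y = C_7 = 429.
A rooted plane tree with 10 edges has 11 nodes, and the count is C_10. So Z = C_10 = 16796.
X − Y + Z = 2674440 − 429 + 16796 = 2690807.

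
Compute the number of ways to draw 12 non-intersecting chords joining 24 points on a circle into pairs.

208012

Pairing 24 circle points by 12 non-crossing chords gives C_12 matchings.
C_12 = C(24,12)/13 = 2704156/13 = 208012.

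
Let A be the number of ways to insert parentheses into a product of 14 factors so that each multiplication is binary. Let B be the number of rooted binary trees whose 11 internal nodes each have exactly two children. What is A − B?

684114

Parenthesizations of m factors correspond to full binary trees with m leaves, counted by C_{m−1}; m = 14 gives C_13. So A = C_13 = 742900.
Full binary trees with n internal nodes are counted by C_n; here n = 11. So B = C_11 = 58786.
A − B = 742900 − 58786 = 684114.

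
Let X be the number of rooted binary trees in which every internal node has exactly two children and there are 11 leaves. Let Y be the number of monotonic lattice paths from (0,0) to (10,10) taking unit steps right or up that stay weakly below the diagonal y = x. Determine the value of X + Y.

33592

Full binary trees with 11 leaves have 11−1 = 10 internal nodes, so there are C_10 of them. So X = C_10 = 16796.
Sub-diagonal monotone paths from (0,0) to (10,10) biject with Dyck paths of semilength 10, giving C_10. So Y = C_10 = 16796.
X + Y = 16796 + 16796 = 33592.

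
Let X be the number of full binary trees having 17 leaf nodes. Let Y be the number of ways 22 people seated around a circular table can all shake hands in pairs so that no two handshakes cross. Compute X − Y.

35298884

A full binary tree with L leaves has L−1 internal nodes and is counted by C_{L−1}; L = 17 gives C_16. So X = C_16 = 35357670.
Non-crossing handshake pairings of 2n people are counted by C_n; 22 people gives n = 11. So Y = C_11 = 58786.
X − Y = 35357670 − 58786 = 35298884.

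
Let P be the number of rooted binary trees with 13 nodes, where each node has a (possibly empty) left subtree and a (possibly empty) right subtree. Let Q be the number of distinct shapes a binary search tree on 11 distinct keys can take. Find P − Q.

684114

Rooted binary trees with 13 nodes (each child slot possibly empty) number C_13. So P = C_13 = 742900.
Binary trees (left/right distinguished) on n nodes are counted by C_n; here n = 11. So Q = C_11 = 58786.
P − Q = 742900 − 58786 = 684114.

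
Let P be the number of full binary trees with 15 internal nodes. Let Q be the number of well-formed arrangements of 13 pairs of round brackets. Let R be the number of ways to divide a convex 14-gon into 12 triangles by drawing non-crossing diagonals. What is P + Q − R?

Full binary trees with n internal nodes are counted by C_n; here n = 15. So P = C_15 = 9694845.
With 13 pairs the number of balanced bracket strings is the Catalan number C_13. So Q = C_13 = 742900.
Triangulations of a convex m-gon are counted by C_{m−2}; with m = 14 this is C_12. So R = C_12 = 208012.
P + Q − R = 9694845 + 742900 − 208012 = 10229733.

10229733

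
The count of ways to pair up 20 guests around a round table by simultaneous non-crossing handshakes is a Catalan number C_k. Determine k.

10

Non-crossing handshake pairings of 2n people are counted by C_n; 20 people gives n = 10.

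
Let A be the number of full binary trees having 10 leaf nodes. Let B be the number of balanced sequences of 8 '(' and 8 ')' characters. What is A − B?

Full binary trees with 10 leaves have 10−1 = 9 internal nodes, so there are C_9 of them. So A = C_9 = 4862.
Balanced strings of n pairs of brackets are counted by C_n; here n = 8. So B = C_8 = 1430.
A − B = 4862 − 1430 = 3432.

3432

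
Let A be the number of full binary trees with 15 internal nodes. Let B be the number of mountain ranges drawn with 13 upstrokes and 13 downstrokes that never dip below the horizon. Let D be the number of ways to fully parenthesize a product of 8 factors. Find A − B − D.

Full binary trees with n internal nodes are counted by C_n; here n = 15. So A = C_15 = 9694845.
A Dyck path with 13 up-steps and 13 down-steps has semilength 13, so there are C_13 of them. So B = C_13 = 742900.
Parenthesizations of m factors correspond to full binary trees with m leaves, counted by C_{m−1}; m = 8 gives C_7. So D = C_7 = 429.
A − B − D = 9694845 − 742900 − 429 = 8951516.

8951516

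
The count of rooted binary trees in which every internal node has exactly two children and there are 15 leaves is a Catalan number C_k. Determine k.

14

A full binary tree with L leaves has L−1 internal nodes and is counted by C_{L−1}; L = 15 gives C_14.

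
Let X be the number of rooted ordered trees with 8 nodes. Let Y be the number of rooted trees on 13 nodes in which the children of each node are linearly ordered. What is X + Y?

208441

A rooted plane tree on 8 nodes has 7 edges, and such trees are counted by C_7. So X = C_7 = 429.
Rooted ordered (plane) trees on m nodes have m−1 edges and are counted by C_{m−1}; m = 13 gives C_12. So Y = C_12 = 208012.
X + Y = 429 + 208012 = 208441.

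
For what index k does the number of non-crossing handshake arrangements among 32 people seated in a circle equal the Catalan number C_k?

With 32 = 2·16 people, non-crossing handshake pairings are non-crossing perfect matchings on a circle, counted by C_16.

16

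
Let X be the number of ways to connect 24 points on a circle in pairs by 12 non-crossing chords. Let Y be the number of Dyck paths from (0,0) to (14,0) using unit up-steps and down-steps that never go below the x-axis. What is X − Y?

Non-crossing perfect matchings of 2n points on a circle are counted by C_n; with 24 points, n = 12. So X = C_12 = 208012.
Paths of 7 up- and 7 down-steps that never dip below the axis are Dyck paths; their count is C_7. So Y = C_7 = 429.
X − Y = 208012 − 429 = 207583.

207583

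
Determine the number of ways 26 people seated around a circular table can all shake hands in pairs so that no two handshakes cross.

With 26 = 2·13 people, non-crossing handshake pairings are non-crossing perfect matchings on a circle, counted by C_13.
C_13 = C_12 · 2(2·12+1)/(12+2) = 208012 · 50/14 = 742900.

742900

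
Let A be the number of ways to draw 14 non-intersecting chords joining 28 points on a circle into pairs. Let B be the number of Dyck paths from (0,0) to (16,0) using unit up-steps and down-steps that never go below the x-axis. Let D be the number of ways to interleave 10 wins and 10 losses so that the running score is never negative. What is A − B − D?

Pairing 28 circle points by 14 non-crossing chords gives C_14 matchings. So A = C_14 = 2674440.
Dyck paths of semilength n (length 2n) are counted by C_n; here n = 8. So B = C_8 = 1430.
Reading a vote for the leader as '(' and for the other as ')' turns such a sequence into a balanced string of 10 pairs, so the count is C_10. So D = C_10 = 16796.
A − B − D = 2674440 − 1430 − 16796 = 2656214.

2656214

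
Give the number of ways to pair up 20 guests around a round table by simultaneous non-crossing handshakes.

16796

With 20 = 2·10 people, non-crossing handshake pairings are non-crossing perfect matchings on a circle, counted by C_10.
C_10 = C(20,10)/11 = 184756/11 = 16796.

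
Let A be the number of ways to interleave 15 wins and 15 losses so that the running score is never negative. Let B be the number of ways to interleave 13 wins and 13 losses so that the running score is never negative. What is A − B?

Reading a vote for the leader as '(' and for the other as ')' turns such a sequence into a balanced string of 15 pairs, so the count is C_15. So A = C_15 = 9694845.
Reading a vote for the leader as '(' and for the other as ')' turns such a sequence into a balanced string of 13 pairs, so the count is C_13. So B = C_13 = 742900.
A − B = 9694845 − 742900 = 8951945.

8951945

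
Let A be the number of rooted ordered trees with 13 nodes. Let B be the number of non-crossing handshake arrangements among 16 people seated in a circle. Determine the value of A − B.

206582

A rooted plane tree on 13 nodes has 12 edges, and such trees are counted by C_12. So A = C_12 = 208012.
With 16 = 2·8 people, non-crossing handshake pairings are non-crossing perfect matchings on a circle, counted by C_8. So B = C_8 = 1430.
A − B = 208012 − 1430 = 206582.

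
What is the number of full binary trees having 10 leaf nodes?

A full binary tree with L leaves has L−1 internal nodes and is counted by C_{L−1}; L = 10 gives C_9.
C_9 = C_8 · 2(2·8+1)/(8+2) = 1430 · 34/10 = 4862.

4862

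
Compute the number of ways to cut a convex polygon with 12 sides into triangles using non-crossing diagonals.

16796

Triangulations of a convex m-gon are counted by C_{m−2}; with m = 12 this is C_10.
C_10 = C_9 · 2(2·9+1)/(9+2) = 4862 · 38/11 = 16796.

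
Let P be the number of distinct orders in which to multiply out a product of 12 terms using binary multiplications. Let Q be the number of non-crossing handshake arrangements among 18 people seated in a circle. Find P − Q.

Parenthesizations of m factors correspond to full binary trees with m leaves, counted by C_{m−1}; m = 12 gives C_11. So P = C_11 = 58786.
Non-crossing handshake pairings of 2n people are counted by C_n; 18 people gives n = 9. So Q = C_9 = 4862.
P − Q = 58786 − 4862 = 53924.

53924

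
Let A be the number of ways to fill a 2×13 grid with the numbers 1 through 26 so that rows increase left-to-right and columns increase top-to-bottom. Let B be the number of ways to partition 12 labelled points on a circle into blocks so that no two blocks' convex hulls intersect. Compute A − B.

534888

Standard Young tableaux of shape 2×n are counted by C_n; here n = 13. So A = C_13 = 742900.
Non-crossing partitions of an n-element set are counted by C_n; here n = 12. So B = C_12 = 208012.
A − B = 742900 − 208012 = 534888.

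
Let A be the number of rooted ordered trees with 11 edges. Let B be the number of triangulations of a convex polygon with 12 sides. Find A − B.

41990

Rooted ordered trees with n edges are counted by C_n; here n = 11. So A = C_11 = 58786.
Triangulations of a convex m-gon are counted by C_{m−2}; with m = 12 this is C_10. So B = C_10 = 16796.
A − B = 58786 − 16796 = 41990.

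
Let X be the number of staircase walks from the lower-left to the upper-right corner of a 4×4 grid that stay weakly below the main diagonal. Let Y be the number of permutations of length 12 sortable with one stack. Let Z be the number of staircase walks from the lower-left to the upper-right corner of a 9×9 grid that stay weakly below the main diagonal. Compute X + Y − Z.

203164

Sub-diagonal monotone paths from (0,0) to (4,4) biject with Dyck paths of semilength 4, giving C_4. So X = C_4 = 14.
By Knuth's characterisation, the stack-sortable permutations of length 12 are the 231-avoiders, numbering C_12. So Y = C_12 = 208012.
Sub-diagonal monotone paths from (0,0) to (9,9) biject with Dyck paths of semilength 9, giving C_9. So Z = C_9 = 4862.
X + Y − Z = 14 + 208012 − 4862 = 203164.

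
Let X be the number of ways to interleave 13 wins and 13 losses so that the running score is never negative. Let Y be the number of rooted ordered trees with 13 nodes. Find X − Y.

Ballot sequences with n votes each where one side never trails are Dyck words, counted by C_n; here n = 13. So X = C_13 = 742900.
Rooted ordered (plane) trees on m nodes have m−1 edges and are counted by C_{m−1}; m = 13 gives C_12. So Y = C_12 = 208012.
X − Y = 742900 − 208012 = 534888.

534888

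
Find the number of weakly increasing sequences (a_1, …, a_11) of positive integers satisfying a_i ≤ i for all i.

58786

Such sub-staircase sequences of length n are counted by C_n; here n = 11.
C_11 = C(22,11)/12 = 705432/12 = 58786.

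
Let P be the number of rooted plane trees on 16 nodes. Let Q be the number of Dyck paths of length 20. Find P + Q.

9711641

A rooted plane tree on 16 nodes has 15 edges, and such trees are counted by C_15. So P = C_15 = 9694845.
A Dyck path with 10 up-steps and 10 down-steps has semilength 10, so there are C_10 of them. So Q = C_10 = 16796.
P + Q = 9694845 + 16796 = 9711641.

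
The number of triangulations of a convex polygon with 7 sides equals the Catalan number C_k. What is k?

A convex 7-gon is triangulated into 5 triangles, and the number of such triangulations is the Catalan number C_{7−2} = C_5.

5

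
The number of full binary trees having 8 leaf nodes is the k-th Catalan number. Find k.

7

A full binary tree with L leaves has L−1 internal nodes and is counted by C_{L−1}; L = 8 gives C_7.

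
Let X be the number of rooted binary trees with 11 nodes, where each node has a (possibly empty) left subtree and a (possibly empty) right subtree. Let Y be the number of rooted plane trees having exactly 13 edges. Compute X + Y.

801686

Rooted binary trees with 11 nodes (each child slot possibly empty) number C_11. So X = C_11 = 58786.
Rooted ordered trees with n edges are counted by C_n; here n = 13. So Y = C_13 = 742900.
X + Y = 58786 + 742900 = 801686.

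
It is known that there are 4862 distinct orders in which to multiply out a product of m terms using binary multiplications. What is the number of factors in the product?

10

Parenthesizations of m factors are counted by C_{m−1}; 4862 = C_9.
So the index is 9, and the number of factors is 9 + 1 = 10.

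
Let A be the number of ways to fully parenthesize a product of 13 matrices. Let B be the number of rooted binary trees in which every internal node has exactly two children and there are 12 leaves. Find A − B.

149226

Ways to associate a product of 13 factors correspond to binary trees on 13 leaves, so the count is C_12. So A = C_12 = 208012.
Full binary trees with 12 leaves have 12−1 = 11 internal nodes, so there are C_11 of them. So B = C_11 = 58786.
A − B = 208012 − 58786 = 149226.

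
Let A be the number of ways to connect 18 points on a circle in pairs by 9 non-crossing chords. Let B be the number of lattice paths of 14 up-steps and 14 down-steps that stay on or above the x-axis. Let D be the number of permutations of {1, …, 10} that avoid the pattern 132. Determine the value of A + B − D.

Pairing 18 circle points by 9 non-crossing chords gives C_9 matchings. So A = C_9 = 4862.
Dyck paths of semilength n (length 2n) are counted by C_n; here n = 14. So B = C_14 = 2674440.
Permutations of [n] avoiding any single length-3 pattern are counted by C_n; here n = 10. So D = C_10 = 16796.
A + B − D = 4862 + 2674440 − 16796 = 2662506.

2662506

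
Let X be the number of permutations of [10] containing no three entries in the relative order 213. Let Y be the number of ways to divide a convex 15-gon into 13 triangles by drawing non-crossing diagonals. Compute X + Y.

759696

For any fixed pattern of length 3, the pattern-avoiding permutations of [10] number C_10. So X = C_10 = 16796.
The number of triangulations of a 15-gon is the Catalan number C_13 (index = sides − 2). So Y = C_13 = 742900.
X + Y = 16796 + 742900 = 759696.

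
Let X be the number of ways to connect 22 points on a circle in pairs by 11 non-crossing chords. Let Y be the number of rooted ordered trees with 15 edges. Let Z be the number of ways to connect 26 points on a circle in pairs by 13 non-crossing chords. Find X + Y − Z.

9010731

Non-crossing perfect matchings of 2n points on a circle are counted by C_n; with 22 points, n = 11. So X = C_11 = 58786.
Rooted ordered trees with n edges are counted by C_n; here n = 15. So Y = C_15 = 9694845.
Pairing 26 circle points by 13 non-crossing chords gives C_13 matchings. So Z = C_13 = 742900.
X + Y − Z = 58786 + 9694845 − 742900 = 9010731.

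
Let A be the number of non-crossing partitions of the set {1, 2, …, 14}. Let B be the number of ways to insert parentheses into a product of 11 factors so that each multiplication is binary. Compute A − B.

Non-crossing partitions of an n-element set are counted by C_n; here n = 14. So A = C_14 = 2674440.
Parenthesizations of m factors correspond to full binary trees with m leaves, counted by C_{m−1}; m = 11 gives C_10. So B = C_10 = 16796.
A − B = 2674440 − 16796 = 2657644.

2657644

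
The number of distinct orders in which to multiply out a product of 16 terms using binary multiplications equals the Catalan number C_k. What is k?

15

Bracketing 16 factors into binary products is counted by C_{16−1} = C_15.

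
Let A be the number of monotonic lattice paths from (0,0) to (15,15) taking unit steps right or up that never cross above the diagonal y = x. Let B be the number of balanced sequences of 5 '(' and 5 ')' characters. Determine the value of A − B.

Sub-diagonal monotone paths from (0,0) to (15,15) biject with Dyck paths of semilength 15, giving C_15. So A = C_15 = 9694845.
Balanced strings of n pairs of brackets are counted by C_n; here n = 5. So B = C_5 = 42.
A − B = 9694845 − 42 = 9694803.

9694803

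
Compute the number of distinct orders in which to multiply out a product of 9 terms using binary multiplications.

Ways to associate a product of 9 factors correspond to binary trees on 9 leaves, so the count is C_8.
C_8 = 1430.

1430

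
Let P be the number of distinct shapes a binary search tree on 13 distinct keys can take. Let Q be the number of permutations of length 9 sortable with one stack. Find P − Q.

738038

There are C_n binary search tree shapes on n keys; with n = 13 that is C_13. So P = C_13 = 742900.
Stack-sortable permutations are exactly the 231-avoiding ones, counted by C_n; here n = 9. So Q = C_9 = 4862.
P − Q = 742900 − 4862 = 738038.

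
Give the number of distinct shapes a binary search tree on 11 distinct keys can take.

Binary trees (left/right distinguished) on n nodes are counted by C_n; here n = 11.
C_11 = C(22,11)/12 = 705432/12 = 58786.

58786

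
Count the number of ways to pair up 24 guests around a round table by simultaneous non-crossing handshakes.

208012

Non-crossing handshake pairings of 2n people are counted by C_n; 24 people gives n = 12.
C_12 = C_11 · 2(2·11+1)/(11+2) = 58786 · 46/13 = 208012.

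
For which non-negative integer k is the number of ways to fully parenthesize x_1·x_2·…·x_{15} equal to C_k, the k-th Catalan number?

14

Parenthesizations of m factors correspond to full binary trees with m leaves, counted by C_{m−1}; m = 15 gives C_14.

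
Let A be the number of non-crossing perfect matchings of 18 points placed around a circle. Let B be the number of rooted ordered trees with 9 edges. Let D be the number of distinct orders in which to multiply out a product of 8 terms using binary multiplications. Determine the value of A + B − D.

9295

Non-crossing perfect matchings of 2n points on a circle are counted by C_n; with 18 points, n = 9. So A = C_9 = 4862.
Rooted ordered trees with n edges are counted by C_n; here n = 9. So B = C_9 = 4862.
Bracketing 8 factors into binary products is counted by C_{8−1} = C_7. So D = C_7 = 429.
A + B − D = 4862 + 4862 − 429 = 9295.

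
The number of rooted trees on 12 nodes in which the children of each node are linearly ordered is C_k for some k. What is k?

11

A rooted plane tree on 12 nodes has 11 edges, and such trees are counted by C_11.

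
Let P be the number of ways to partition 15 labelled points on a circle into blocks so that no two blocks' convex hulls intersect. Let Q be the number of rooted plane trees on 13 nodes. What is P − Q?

9486833

Non-crossing partitions of an n-element set are counted by C_n; here n = 15. So P = C_15 = 9694845.
Rooted ordered (plane) trees on m nodes have m−1 edges and are counted by C_{m−1}; m = 13 gives C_12. So Q = C_12 = 208012.
P − Q = 9694845 − 208012 = 9486833.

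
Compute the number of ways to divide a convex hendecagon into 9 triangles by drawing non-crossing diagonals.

A convex 11-gon is triangulated into 9 triangles, and the number of such triangulations is the Catalan number C_{11−2} = C_9.
C_9 = C(18,9)/10 = 48620/10 = 4862.

4862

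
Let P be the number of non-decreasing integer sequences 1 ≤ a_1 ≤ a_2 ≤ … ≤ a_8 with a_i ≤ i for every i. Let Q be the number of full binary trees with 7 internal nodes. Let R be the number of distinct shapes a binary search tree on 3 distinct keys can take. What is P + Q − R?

Such sub-staircase sequences of length n are counted by C_n; here n = 8. So P = C_8 = 1430.
The number of full binary trees on 7 internal nodes is the Catalan number C_7. So Q = C_7 = 429.
Binary trees (left/right distinguished) on n nodes are counted by C_n; here n = 3. So R = C_3 = 5.
P + Q − R = 1430 + 429 − 5 = 1854.

1854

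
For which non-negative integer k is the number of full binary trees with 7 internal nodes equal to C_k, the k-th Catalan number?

7

The number of full binary trees on 7 internal nodes is the Catalan number C_7.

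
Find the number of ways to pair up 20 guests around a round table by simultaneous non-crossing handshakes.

Non-crossing handshake pairings of 2n people are counted by C_n; 20 people gives n = 10.
C_10 = C(20,10)/11 = 184756/11 = 16796.

16796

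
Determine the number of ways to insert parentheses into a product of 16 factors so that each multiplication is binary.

Parenthesizations of m factors correspond to full binary trees with m leaves, counted by C_{m−1}; m = 16 gives C_15.
C_15 = C_14 · 2(2·14+1)/(14+2) = 2674440 · 58/16 = 9694845.

9694845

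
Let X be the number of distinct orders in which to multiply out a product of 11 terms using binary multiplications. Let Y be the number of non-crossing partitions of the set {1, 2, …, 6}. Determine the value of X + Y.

16928

Ways to associate a product of 11 factors correspond to binary trees on 11 leaves, so the count is C_10. So X = C_10 = 16796.
The non-crossing partitions of [6] form a lattice of size C_6. So Y = C_6 = 132.
X + Y = 16796 + 132 = 16928.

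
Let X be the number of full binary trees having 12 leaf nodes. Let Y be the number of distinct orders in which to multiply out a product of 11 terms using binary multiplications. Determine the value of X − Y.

41990

Full binary trees with 12 leaves have 12−1 = 11 internal nodes, so there are C_11 of them. So X = C_11 = 58786.
Bracketing 11 factors into binary products is counted by C_{11−1} = C_10. So Y = C_10 = 16796.
X − Y = 58786 − 16796 = 41990.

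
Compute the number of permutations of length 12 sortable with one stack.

208012

Stack-sortable permutations are exactly the 231-avoiding ones, counted by C_n; here n = 12.
C_12 = C(24,12)/13 = 2704156/13 = 208012.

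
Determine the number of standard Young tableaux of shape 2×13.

Standard Young tableaux of shape 2×n are counted by C_n; here n = 13.
C_13 = 742900.

742900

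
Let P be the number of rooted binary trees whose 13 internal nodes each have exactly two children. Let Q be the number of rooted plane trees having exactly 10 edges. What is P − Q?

726104

The number of full binary trees on 13 internal nodes is the Catalan number C_13. So P = C_13 = 742900.
A rooted plane tree with 10 edges has 11 nodes, and the count is C_10. So Q = C_10 = 16796.
P − Q = 742900 − 16796 = 726104.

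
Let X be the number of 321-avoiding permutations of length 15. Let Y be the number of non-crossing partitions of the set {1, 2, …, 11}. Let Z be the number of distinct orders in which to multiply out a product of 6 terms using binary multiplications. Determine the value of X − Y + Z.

For any fixed pattern of length 3, the pattern-avoiding permutations of [15] number C_15. So X = C_15 = 9694845.
Non-crossing partitions of an n-element set are counted by C_n; here n = 11. So Y = C_11 = 58786.
Bracketing 6 factors into binary products is counted by C_{6−1} = C_5. So Z = C_5 = 42.
X − Y + Z = 9694845 − 58786 + 42 = 9636101.

9636101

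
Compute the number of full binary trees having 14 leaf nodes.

742900

A full binary tree with L leaves has L−1 internal nodes and is counted by C_{L−1}; L = 14 gives C_13.
C_13 = C(26,13)/14 = 10400600/14 = 742900.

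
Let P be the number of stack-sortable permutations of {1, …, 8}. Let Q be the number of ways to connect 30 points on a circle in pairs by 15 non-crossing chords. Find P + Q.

By Knuth's characterisation, the stack-sortable permutations of length 8 are the 231-avoiders, numbering C_8. So P = C_8 = 1430.
Pairing 30 circle points by 15 non-crossing chords gives C_15 matchings. So Q = C_15 = 9694845.
P + Q = 1430 + 9694845 = 9696275.

9696275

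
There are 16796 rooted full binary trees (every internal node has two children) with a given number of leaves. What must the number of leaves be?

11

Full binary trees with L leaves are counted by C_{L−1}, and C_10 = 16796.
So the index is 10, and the number of leaves is 10 + 1 = 11.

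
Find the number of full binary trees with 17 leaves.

A full binary tree with L leaves has L−1 internal nodes and is counted by C_{L−1}; L = 17 gives C_16.
C_16 = 35357670.

35357670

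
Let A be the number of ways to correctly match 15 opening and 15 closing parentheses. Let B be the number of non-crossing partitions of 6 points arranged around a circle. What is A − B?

9694713

A balanced arrangement of 15 bracket pairs is a Dyck word of semilength 15, so the count is C_15. So A = C_15 = 9694845.
Non-crossing partitions of an n-element set are counted by C_n; here n = 6. So B = C_6 = 132.
A − B = 9694845 − 132 = 9694713.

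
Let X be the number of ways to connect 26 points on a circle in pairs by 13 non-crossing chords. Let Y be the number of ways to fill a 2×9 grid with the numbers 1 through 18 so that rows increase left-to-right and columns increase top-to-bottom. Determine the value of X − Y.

Non-crossing perfect matchings of 2n points on a circle are counted by C_n; with 26 points, n = 13. So X = C_13 = 742900.
Standard Young tableaux of shape 2×n are counted by C_n; here n = 9. So Y = C_9 = 4862.
X − Y = 742900 − 4862 = 738038.

738038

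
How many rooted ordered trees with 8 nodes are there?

A rooted plane tree on 8 nodes has 7 edges, and such trees are counted by C_7.
C_7 = C(14,7)/8 = 3432/8 = 429.

429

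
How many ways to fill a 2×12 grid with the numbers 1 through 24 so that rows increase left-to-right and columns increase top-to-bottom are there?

208012

Standard Young tableaux of shape 2×n are counted by C_n; here n = 12.
C_12 = C(24,12)/13 = 2704156/13 = 208012.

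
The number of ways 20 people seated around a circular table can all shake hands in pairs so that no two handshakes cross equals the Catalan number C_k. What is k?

With 20 = 2·10 people, non-crossing handshake pairings are non-crossing perfect matchings on a circle, counted by C_10.

10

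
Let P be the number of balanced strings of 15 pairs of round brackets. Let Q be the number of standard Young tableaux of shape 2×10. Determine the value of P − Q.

9678049

Balanced strings of n pairs of brackets are counted by C_n; here n = 15. So P = C_15 = 9694845.
Standard Young tableaux of shape 2×n are counted by C_n; here n = 10. So Q = C_10 = 16796.
P − Q = 9694845 − 16796 = 9678049.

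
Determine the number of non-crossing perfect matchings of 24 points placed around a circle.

Pairing 24 circle points by 12 non-crossing chords gives C_12 matchings.
C_12 = C_11 · 2(2·11+1)/(11+2) = 58786 · 46/13 = 208012.

208012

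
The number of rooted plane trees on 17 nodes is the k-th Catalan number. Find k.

16

Rooted ordered (plane) trees on m nodes have m−1 edges and are counted by C_{m−1}; m = 17 gives C_16.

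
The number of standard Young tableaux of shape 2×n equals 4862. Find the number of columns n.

9

Standard Young tableaux of shape 2×n are counted by C_n, and C_9 = 4862.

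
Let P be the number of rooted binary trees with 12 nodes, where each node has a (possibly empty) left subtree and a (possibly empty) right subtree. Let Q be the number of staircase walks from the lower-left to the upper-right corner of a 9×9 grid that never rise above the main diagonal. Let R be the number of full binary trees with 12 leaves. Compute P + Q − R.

154088

Rooted binary trees with 12 nodes (each child slot possibly empty) number C_12. So P = C_12 = 208012.
Sub-diagonal monotone paths from (0,0) to (9,9) biject with Dyck paths of semilength 9, giving C_9. So Q = C_9 = 4862.
Full binary trees with 12 leaves have 12−1 = 11 internal nodes, so there are C_11 of them. So R = C_11 = 58786.
P + Q − R = 208012 + 4862 − 58786 = 154088.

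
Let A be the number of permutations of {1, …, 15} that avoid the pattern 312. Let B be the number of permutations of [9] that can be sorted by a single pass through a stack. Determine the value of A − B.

9689983

For any fixed pattern of length 3, the pattern-avoiding permutations of [15] number C_15. So A = C_15 = 9694845.
Stack-sortable permutations are exactly the 231-avoiding ones, counted by C_n; here n = 9. So B = C_9 = 4862.
A − B = 9694845 − 4862 = 9689983.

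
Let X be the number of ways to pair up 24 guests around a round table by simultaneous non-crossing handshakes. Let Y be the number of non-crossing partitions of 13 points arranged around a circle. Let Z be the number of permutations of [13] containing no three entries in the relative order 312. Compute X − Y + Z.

208012

With 24 = 2·12 people, non-crossing handshake pairings are non-crossing perfect matchings on a circle, counted by C_12. So X = C_12 = 208012.
The non-crossing partitions of [13] form a lattice of size C_13. So Y = C_13 = 742900.
Permutations of [n] avoiding any single length-3 pattern are counted by C_n; here n = 13. So Z = C_13 = 742900.
X − Y + Z = 208012 − 742900 + 742900 = 208012.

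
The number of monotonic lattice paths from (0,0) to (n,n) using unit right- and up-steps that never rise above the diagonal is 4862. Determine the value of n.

Such diagonal-avoiding paths in an n×n grid are counted by C_n. Since C_9 = 4862, the index is 9.

9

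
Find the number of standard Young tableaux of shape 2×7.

429

Standard Young tableaux of shape 2×n are counted by C_n; here n = 7.
C_7 = C(14,7)/8 = 3432/8 = 429.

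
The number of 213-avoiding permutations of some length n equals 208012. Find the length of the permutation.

Permutations of [n] avoiding a fixed length-3 pattern are counted by C_n. Since C_12 = 208012, the index is 12.

12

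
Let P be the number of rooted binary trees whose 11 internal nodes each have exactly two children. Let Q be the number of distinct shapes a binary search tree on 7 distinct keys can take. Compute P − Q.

Full binary trees with n internal nodes are counted by C_n; here n = 11. So P = C_11 = 58786.
There are C_n binary search tree shapes on n keys; with n = 7 that is C_7. So Q = C_7 = 429.
P − Q = 58786 − 429 = 58357.

58357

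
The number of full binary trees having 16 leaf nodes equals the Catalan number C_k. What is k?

Full binary trees with 16 leaves have 16−1 = 15 internal nodes, so there are C_15 of them.

15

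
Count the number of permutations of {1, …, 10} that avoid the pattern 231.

Permutations of [n] avoiding any single length-3 pattern are counted by C_n; here n = 10.
C_10 = C_9 · 2(2·9+1)/(9+2) = 4862 · 38/11 = 16796.

16796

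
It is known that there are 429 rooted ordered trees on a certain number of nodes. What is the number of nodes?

Rooted ordered trees on m nodes are counted by C_{m−1}; 429 = C_7.
So the index is 7, and the number of nodes is 7 + 1 = 8.

8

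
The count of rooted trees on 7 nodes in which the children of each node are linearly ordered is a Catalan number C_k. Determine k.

Rooted ordered (plane) trees on m nodes have m−1 edges and are counted by C_{m−1}; m = 7 gives C_6.

6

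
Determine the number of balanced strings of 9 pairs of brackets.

With 9 pairs the number of balanced bracket strings is the Catalan number C_9.
C_9 = C(18,9)/10 = 48620/10 = 4862.

4862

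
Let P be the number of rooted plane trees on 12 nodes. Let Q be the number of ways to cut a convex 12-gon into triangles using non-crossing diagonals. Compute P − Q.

A rooted plane tree on 12 nodes has 11 edges, and such trees are counted by C_11. So P = C_11 = 58786.
The number of triangulations of a 12-gon is the Catalan number C_10 (index = sides − 2). So Q = C_10 = 16796.
P − Q = 58786 − 16796 = 41990.

41990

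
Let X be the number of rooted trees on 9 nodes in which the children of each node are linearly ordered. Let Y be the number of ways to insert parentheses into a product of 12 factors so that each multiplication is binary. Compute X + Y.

60216

Rooted ordered (plane) trees on m nodes have m−1 edges and are counted by C_{m−1}; m = 9 gives C_8. So X = C_8 = 1430.
Ways to associate a product of 12 factors correspond to binary trees on 12 leaves, so the count is C_11. So Y = C_11 = 58786.
X + Y = 1430 + 58786 = 60216.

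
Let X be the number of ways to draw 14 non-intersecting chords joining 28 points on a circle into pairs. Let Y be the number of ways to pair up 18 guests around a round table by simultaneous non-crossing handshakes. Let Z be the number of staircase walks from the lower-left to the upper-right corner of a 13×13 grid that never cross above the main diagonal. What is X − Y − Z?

Non-crossing perfect matchings of 2n points on a circle are counted by C_n; with 28 points, n = 14. So X = C_14 = 2674440.
With 18 = 2·9 people, non-crossing handshake pairings are non-crossing perfect matchings on a circle, counted by C_9. So Y = C_9 = 4862.
Sub-diagonal monotone paths from (0,0) to (13,13) biject with Dyck paths of semilength 13, giving C_13. So Z = C_13 = 742900.
X − Y − Z = 2674440 − 4862 − 742900 = 1926678.

1926678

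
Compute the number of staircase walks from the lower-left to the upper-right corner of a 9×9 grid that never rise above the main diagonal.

Monotone paths in an n×n grid that stay weakly below the diagonal are counted by C_n; here n = 9.
C_9 = C(18,9)/10 = 48620/10 = 4862.

4862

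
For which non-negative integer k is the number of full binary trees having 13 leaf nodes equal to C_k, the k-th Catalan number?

12

A full binary tree with L leaves has L−1 internal nodes and is counted by C_{L−1}; L = 13 gives C_12.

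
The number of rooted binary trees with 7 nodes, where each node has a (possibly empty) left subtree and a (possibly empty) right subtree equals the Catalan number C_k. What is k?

7

There are C_n binary search tree shapes on n keys; with n = 7 that is C_7.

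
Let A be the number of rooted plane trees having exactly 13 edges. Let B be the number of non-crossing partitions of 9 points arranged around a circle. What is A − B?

738038

A rooted plane tree with 13 edges has 14 nodes, and the count is C_13. So A = C_13 = 742900.
Non-crossing partitions of an n-element set are counted by C_n; here n = 9. So B = C_9 = 4862.
A − B = 742900 − 4862 = 738038.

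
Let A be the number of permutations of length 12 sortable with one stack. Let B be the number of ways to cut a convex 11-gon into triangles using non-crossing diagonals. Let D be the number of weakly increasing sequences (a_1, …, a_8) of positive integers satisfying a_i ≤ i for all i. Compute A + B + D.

By Knuth's characterisation, the stack-sortable permutations of length 12 are the 231-avoiders, numbering C_12. So A = C_12 = 208012.
A convex 11-gon is triangulated into 9 triangles, and the number of such triangulations is the Catalan number C_{11−2} = C_9. So B = C_9 = 4862.
Weakly increasing sequences with a_i ≤ i biject with Dyck paths of semilength 8, so there are C_8. So D = C_8 = 1430.
A + B + D = 208012 + 4862 + 1430 = 214304.

214304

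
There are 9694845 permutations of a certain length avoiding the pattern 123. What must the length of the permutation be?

15

Permutations of [n] avoiding a fixed length-3 pattern are counted by C_n; 9694845 = C_15.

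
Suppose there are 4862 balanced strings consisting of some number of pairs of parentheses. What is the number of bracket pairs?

9

Balanced strings of n bracket-pairs are counted by C_n; 4862 = C_9.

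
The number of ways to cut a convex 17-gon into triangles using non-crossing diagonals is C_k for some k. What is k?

A convex 17-gon is triangulated into 15 triangles, and the number of such triangulations is the Catalan number C_{17−2} = C_15.

15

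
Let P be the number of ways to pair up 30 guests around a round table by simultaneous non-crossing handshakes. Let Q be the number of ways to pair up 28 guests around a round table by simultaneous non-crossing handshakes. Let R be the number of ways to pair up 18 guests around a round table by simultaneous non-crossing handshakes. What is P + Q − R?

12364423

Non-crossing handshake pairings of 2n people are counted by C_n; 30 people gives n = 15. So P = C_15 = 9694845.
Non-crossing handshake pairings of 2n people are counted by C_n; 28 people gives n = 14. So Q = C_14 = 2674440.
With 18 = 2·9 people, non-crossing handshake pairings are non-crossing perfect matchings on a circle, counted by C_9. So R = C_9 = 4862.
P + Q − R = 9694845 + 2674440 − 4862 = 12364423.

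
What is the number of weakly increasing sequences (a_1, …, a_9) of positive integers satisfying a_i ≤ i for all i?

4862

Weakly increasing sequences with a_i ≤ i biject with Dyck paths of semilength 9, so there are C_9.
C_9 = 4862.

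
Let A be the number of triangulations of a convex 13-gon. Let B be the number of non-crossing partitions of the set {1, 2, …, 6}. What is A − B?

Triangulations of a convex m-gon are counted by C_{m−2}; with m = 13 this is C_11. So A = C_11 = 58786.
Non-crossing partitions of an n-element set are counted by C_n; here n = 6. So B = C_6 = 132.
A − B = 58786 − 132 = 58654.

58654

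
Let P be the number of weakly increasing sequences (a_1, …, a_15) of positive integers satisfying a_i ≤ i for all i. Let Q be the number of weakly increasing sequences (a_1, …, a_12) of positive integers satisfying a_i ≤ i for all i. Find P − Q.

Such sub-staircase sequences of length n are counted by C_n; here n = 15. So P = C_15 = 9694845.
Such sub-staircase sequences of length n are counted by C_n; here n = 12. So Q = C_12 = 208012.
P − Q = 9694845 − 208012 = 9486833.

9486833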